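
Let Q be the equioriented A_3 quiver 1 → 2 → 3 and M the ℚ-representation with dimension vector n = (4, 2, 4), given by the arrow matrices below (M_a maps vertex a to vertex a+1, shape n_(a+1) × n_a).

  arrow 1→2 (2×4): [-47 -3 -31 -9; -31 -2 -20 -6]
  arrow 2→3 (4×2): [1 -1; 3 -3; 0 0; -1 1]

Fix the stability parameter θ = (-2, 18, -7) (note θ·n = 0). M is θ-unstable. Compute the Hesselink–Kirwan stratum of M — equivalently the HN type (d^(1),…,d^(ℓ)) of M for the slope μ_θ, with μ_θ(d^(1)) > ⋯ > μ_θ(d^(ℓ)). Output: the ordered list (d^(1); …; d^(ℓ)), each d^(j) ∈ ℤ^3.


Interval decomposition of M: I[1,1]^2, I[1,2], I[1,3], I[3,3]^3.
HN type (ℓ=4): μ^(1)=18; μ^(2)=11/2; μ^(3)=-2; μ^(4)=-7

((0, 1, 0); (0, 1, 1); (4, 0, 0); (0, 0, 3))


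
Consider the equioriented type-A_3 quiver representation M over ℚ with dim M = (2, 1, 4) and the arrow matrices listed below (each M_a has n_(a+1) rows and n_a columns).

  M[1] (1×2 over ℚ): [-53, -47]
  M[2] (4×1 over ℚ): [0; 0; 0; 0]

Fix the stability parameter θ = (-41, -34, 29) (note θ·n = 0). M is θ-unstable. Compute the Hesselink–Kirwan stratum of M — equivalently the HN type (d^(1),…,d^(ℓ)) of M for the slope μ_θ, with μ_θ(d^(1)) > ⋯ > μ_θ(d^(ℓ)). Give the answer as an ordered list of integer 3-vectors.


Via rank(M_{q-1}∘⋯∘M_p): M ≅ I[1,1], I[1,2], I[3,3]^4.
μ_θ-semistable layers: μ^(1)=29; μ^(2)=-34; μ^(3)=-41

((0, 0, 4); (0, 1, 0); (2, 0, 0))


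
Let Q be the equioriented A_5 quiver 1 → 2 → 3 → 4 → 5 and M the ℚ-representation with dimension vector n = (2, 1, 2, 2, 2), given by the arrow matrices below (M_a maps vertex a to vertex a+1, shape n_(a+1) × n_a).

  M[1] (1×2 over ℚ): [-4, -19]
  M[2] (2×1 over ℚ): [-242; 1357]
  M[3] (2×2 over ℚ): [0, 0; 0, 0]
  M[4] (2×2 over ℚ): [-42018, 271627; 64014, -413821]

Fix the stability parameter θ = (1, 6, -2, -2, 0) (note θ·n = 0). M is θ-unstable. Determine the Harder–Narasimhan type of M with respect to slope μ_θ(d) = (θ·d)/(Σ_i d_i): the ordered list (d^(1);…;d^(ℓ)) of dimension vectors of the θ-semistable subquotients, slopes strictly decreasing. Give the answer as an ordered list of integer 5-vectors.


Barcode: M ≅ I[1,1], I[1,3], I[3,3], I[4,4], I[4,5], I[5,5]. HN layers by μ_θ (4 steps, strictly decreasing):
  μ^(1)=2; μ^(2)=1; μ^(3)=0; μ^(4)=-2

((0, 1, 1, 0, 0); (2, 0, 0, 0, 0); (0, 0, 0, 0, 2); (0, 0, 1, 2, 0))


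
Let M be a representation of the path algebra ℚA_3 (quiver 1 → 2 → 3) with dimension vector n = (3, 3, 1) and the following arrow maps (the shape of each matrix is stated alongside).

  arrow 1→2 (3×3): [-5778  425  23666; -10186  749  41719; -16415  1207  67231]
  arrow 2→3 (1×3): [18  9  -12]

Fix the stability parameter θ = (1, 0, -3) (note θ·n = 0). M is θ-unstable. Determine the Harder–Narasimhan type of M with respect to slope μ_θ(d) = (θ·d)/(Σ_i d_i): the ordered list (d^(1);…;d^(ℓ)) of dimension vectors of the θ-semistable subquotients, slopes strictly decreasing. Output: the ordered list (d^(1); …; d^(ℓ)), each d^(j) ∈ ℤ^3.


Interval decomposition of M: I[1,2]^2, I[1,3].
HN type (ℓ=2): μ^(1)=1/2; μ^(2)=-2/3

((2, 2, 0); (1, 1, 1))


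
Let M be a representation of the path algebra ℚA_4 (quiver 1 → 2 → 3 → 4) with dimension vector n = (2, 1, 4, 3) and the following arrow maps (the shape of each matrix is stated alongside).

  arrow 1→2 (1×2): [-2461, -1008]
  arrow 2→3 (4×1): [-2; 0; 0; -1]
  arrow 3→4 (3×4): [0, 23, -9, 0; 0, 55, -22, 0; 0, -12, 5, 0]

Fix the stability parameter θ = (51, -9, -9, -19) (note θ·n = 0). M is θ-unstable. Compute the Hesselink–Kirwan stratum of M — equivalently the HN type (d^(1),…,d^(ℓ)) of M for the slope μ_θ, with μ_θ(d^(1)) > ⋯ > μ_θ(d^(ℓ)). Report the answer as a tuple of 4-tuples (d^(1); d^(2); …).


Interval decomposition of M: I[1,1], I[1,3], I[3,3], I[3,4]^2, I[4,4].
HN type (ℓ=5): μ^(1)=51; μ^(2)=11; μ^(3)=-9; μ^(4)=-14; μ^(5)=-19

((1, 0, 0, 0); (1, 1, 1, 0); (0, 0, 1, 0); (0, 0, 2, 2); (0, 0, 0, 1))


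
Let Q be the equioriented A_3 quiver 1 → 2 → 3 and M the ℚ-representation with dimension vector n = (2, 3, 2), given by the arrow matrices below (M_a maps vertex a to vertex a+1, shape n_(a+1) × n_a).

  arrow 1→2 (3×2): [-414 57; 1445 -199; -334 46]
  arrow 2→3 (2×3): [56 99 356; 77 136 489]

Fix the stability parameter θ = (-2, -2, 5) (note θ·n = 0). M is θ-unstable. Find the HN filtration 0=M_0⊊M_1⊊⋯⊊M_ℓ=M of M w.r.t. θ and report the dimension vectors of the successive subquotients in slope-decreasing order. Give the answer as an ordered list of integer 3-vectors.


Barcode: M ≅ I[1,3]^2, I[2,2]. HN layers by μ_θ (2 steps, strictly decreasing):
  μ^(1)=5; μ^(2)=-2

((0, 0, 2); (2, 3, 0))


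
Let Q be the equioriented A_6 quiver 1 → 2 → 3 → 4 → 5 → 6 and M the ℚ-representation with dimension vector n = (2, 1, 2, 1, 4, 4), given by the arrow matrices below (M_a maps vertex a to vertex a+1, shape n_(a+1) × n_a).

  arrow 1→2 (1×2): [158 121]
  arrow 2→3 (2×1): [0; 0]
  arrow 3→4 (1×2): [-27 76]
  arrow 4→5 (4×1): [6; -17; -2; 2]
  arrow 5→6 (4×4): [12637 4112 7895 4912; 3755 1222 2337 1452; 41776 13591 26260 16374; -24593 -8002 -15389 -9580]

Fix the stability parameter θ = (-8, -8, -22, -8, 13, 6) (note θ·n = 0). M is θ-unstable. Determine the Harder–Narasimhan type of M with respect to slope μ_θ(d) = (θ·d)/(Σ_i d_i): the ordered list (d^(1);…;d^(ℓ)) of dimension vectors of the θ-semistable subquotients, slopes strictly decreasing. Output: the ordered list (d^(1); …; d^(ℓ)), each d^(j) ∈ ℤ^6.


Interval decomposition of M: I[1,1], I[1,2], I[3,3], I[3,6], I[5,5], I[5,6]^2, I[6,6].
HN type (ℓ=5): μ^(1)=13; μ^(2)=19/2; μ^(3)=6; μ^(4)=-8; μ^(5)=-22

((0, 0, 0, 0, 1, 0); (0, 0, 0, 0, 3, 3); (0, 0, 0, 0, 0, 1); (2, 1, 0, 1, 0, 0); (0, 0, 2, 0, 0, 0))


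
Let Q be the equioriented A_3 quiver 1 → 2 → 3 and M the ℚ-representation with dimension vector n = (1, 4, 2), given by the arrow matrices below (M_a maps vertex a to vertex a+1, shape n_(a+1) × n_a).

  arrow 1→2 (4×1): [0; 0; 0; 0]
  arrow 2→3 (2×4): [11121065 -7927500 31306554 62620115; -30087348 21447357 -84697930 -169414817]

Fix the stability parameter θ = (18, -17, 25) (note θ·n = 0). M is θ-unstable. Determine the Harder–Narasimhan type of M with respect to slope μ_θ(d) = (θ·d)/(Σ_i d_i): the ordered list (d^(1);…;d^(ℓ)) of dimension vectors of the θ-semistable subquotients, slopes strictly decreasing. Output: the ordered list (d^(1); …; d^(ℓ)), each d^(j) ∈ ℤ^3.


Via rank(M_{q-1}∘⋯∘M_p): M ≅ I[1,1], I[2,2]^2, I[2,3]^2.
μ_θ-semistable layers: μ^(1)=25; μ^(2)=18; μ^(3)=-17

((0, 0, 2); (1, 0, 0); (0, 4, 0))


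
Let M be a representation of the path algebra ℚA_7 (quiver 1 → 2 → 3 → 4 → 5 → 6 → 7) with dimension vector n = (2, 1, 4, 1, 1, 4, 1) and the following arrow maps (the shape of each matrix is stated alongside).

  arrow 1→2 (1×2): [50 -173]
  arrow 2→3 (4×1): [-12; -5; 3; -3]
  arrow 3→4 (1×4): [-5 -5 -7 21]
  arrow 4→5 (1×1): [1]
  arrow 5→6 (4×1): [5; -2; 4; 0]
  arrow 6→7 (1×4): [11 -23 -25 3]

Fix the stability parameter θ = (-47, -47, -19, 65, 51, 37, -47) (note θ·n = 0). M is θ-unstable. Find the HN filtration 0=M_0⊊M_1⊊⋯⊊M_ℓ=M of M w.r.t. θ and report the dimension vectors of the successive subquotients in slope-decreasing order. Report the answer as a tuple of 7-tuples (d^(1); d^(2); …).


Interval decomposition of M: I[1,1], I[1,7], I[3,3]^3, I[6,6]^3.
HN type (ℓ=4): μ^(1)=37; μ^(2)=53/2; μ^(3)=-19; μ^(4)=-47

((0, 0, 0, 0, 0, 3, 0); (0, 0, 0, 1, 1, 1, 1); (0, 0, 4, 0, 0, 0, 0); (2, 1, 0, 0, 0, 0, 0))


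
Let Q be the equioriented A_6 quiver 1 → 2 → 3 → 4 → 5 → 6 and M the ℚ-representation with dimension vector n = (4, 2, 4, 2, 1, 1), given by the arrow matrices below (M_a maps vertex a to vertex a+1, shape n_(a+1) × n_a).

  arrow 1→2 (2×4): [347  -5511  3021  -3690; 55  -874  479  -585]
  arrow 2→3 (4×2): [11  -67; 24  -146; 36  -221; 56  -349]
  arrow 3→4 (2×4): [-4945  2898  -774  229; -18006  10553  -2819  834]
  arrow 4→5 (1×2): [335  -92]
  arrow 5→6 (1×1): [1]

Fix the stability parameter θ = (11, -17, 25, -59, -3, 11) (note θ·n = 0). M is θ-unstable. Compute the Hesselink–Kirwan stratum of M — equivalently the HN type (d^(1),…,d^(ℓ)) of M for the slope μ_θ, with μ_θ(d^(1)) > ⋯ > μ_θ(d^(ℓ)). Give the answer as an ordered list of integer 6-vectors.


Interval decomposition of M: I[1,1]^2, I[1,4], I[1,6], I[3,3]^2.
HN type (ℓ=4): μ^(1)=25; μ^(2)=11; μ^(3)=-3; μ^(4)=-10

((0, 0, 2, 0, 0, 0); (2, 0, 0, 0, 0, 1); (0, 0, 0, 0, 1, 0); (2, 2, 2, 2, 0, 0))


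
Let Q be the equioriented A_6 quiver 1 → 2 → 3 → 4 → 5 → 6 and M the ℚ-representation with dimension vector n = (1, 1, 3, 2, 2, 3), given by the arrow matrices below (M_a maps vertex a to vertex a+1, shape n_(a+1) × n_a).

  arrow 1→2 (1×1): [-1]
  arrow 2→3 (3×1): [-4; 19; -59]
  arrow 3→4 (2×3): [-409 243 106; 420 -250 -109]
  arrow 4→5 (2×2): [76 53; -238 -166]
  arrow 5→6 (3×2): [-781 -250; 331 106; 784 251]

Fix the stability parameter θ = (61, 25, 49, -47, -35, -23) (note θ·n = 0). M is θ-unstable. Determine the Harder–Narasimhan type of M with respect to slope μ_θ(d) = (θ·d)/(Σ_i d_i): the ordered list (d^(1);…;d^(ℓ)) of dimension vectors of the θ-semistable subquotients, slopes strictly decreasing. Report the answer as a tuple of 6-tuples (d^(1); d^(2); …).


Barcode: M ≅ I[1,6], I[3,3], I[3,6], I[6,6]. HN layers by μ_θ (4 steps, strictly decreasing):
  μ^(1)=49; μ^(2)=5; μ^(3)=-14; μ^(4)=-23

((0, 0, 1, 0, 0, 0); (1, 1, 1, 1, 1, 1); (0, 0, 1, 1, 1, 1); (0, 0, 0, 0, 0, 1))


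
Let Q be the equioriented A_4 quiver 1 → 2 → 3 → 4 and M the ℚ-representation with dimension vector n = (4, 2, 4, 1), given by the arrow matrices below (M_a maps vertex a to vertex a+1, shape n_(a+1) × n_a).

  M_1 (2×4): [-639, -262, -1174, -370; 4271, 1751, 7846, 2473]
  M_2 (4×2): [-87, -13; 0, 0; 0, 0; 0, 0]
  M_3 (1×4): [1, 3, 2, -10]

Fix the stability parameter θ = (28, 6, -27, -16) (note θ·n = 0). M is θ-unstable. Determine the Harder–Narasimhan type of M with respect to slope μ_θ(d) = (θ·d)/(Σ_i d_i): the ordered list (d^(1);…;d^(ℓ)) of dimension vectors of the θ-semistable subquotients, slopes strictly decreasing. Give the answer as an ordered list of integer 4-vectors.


Barcode: M ≅ I[1,1]^2, I[1,2], I[1,4], I[3,3]^3. HN layers by μ_θ (4 steps, strictly decreasing):
  μ^(1)=28; μ^(2)=17; μ^(3)=-9/4; μ^(4)=-27

((2, 0, 0, 0); (1, 1, 0, 0); (1, 1, 1, 1); (0, 0, 3, 0))


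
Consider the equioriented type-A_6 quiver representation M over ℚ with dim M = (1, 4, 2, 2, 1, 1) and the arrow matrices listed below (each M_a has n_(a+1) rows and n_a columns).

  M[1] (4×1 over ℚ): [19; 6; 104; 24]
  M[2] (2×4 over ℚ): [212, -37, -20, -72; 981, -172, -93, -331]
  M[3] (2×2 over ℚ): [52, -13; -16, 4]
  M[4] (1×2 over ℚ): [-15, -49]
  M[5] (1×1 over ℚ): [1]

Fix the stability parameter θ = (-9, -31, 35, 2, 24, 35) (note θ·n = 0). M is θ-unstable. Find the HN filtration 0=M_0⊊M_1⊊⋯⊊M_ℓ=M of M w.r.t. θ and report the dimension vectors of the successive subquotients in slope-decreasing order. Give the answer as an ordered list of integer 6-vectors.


Barcode: M ≅ I[1,6], I[2,2]^2, I[2,3], I[4,4]. HN layers by μ_θ (6 steps, strictly decreasing):
  μ^(1)=35; μ^(2)=24; μ^(3)=37/2; μ^(4)=2; μ^(5)=-20; μ^(6)=-31

((0, 0, 1, 0, 0, 1); (0, 0, 0, 0, 1, 0); (0, 0, 1, 1, 0, 0); (0, 0, 0, 1, 0, 0); (1, 1, 0, 0, 0, 0); (0, 3, 0, 0, 0, 0))


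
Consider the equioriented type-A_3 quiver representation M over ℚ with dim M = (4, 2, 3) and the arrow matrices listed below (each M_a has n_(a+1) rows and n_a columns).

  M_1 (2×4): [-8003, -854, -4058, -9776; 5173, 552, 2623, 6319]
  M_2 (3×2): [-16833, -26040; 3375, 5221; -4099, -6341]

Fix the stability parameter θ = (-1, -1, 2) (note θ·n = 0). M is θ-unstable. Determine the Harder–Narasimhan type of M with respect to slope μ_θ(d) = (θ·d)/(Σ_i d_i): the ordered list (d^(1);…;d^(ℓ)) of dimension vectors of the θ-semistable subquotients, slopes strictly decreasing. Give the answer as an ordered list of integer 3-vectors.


Interval decomposition of M: I[1,1]^2, I[1,3]^2, I[3,3].
HN type (ℓ=2): μ^(1)=2; μ^(2)=-1

((0, 0, 3); (4, 2, 0))


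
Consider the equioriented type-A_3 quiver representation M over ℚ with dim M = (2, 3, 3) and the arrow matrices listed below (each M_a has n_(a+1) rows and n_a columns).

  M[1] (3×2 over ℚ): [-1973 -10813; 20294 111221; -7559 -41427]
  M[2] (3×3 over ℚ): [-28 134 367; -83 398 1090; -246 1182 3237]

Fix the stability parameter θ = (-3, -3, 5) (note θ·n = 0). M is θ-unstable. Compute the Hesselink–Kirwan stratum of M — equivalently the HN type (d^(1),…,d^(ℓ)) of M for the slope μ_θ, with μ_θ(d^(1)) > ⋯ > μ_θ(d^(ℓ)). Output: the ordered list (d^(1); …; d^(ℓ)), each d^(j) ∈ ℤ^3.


Interval decomposition of M: I[1,2], I[1,3], I[2,3], I[3,3].
HN type (ℓ=2): μ^(1)=5; μ^(2)=-3

((0, 0, 3); (2, 3, 0))


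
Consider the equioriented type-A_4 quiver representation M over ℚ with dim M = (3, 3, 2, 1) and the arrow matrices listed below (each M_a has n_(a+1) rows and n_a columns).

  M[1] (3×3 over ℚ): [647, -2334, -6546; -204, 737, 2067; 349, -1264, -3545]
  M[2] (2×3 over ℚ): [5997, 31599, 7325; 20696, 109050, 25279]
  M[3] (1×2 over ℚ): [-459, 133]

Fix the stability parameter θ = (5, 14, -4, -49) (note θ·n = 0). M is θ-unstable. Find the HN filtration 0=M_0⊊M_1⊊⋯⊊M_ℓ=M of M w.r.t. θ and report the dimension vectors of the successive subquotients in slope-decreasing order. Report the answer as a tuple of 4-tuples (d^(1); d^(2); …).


Via rank(M_{q-1}∘⋯∘M_p): M ≅ I[1,2], I[1,3], I[1,4].
μ_θ-semistable layers: μ^(1)=14; μ^(2)=5; μ^(3)=-17/2

((0, 1, 0, 0); (2, 1, 1, 0); (1, 1, 1, 1))


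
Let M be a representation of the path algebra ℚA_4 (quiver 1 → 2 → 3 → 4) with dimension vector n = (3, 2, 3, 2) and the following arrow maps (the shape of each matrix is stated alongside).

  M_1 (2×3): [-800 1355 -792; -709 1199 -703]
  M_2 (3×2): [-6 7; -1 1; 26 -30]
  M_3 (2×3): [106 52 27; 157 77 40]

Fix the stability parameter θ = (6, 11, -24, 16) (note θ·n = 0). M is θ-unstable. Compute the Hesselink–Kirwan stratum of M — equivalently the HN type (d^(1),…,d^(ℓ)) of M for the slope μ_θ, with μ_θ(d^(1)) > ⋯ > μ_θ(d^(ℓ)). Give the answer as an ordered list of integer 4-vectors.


Via rank(M_{q-1}∘⋯∘M_p): M ≅ I[1,1], I[1,3], I[1,4], I[3,4].
μ_θ-semistable layers: μ^(1)=16; μ^(2)=6; μ^(3)=-7/3; μ^(4)=-24

((0, 0, 0, 2); (1, 0, 0, 0); (2, 2, 2, 0); (0, 0, 1, 0))


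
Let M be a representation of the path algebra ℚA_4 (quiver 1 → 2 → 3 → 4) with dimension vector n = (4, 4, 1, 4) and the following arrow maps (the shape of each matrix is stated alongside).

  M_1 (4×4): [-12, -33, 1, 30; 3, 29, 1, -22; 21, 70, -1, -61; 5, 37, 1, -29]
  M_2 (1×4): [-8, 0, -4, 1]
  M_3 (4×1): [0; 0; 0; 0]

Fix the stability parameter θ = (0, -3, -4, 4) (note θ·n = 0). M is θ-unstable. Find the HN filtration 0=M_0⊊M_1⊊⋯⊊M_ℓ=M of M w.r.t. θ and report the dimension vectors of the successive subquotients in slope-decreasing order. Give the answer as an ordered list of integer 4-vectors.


Via rank(M_{q-1}∘⋯∘M_p): M ≅ I[1,2]^3, I[1,3], I[4,4]^4.
μ_θ-semistable layers: μ^(1)=4; μ^(2)=-3/2; μ^(3)=-7/3

((0, 0, 0, 4); (3, 3, 0, 0); (1, 1, 1, 0))


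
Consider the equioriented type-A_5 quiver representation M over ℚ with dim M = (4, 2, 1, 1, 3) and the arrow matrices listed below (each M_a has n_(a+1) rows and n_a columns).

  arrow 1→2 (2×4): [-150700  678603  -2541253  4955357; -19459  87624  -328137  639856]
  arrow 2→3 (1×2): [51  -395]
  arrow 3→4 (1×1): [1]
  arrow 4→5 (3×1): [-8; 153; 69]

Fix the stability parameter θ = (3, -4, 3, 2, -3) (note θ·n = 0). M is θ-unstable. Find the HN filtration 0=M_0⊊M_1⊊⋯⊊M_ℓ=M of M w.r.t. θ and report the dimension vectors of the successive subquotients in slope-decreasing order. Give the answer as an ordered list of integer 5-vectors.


Via rank(M_{q-1}∘⋯∘M_p): M ≅ I[1,1]^2, I[1,2], I[1,5], I[5,5]^2.
μ_θ-semistable layers: μ^(1)=3; μ^(2)=2/3; μ^(3)=-1/2; μ^(4)=-3

((2, 0, 0, 0, 0); (0, 0, 1, 1, 1); (2, 2, 0, 0, 0); (0, 0, 0, 0, 2))


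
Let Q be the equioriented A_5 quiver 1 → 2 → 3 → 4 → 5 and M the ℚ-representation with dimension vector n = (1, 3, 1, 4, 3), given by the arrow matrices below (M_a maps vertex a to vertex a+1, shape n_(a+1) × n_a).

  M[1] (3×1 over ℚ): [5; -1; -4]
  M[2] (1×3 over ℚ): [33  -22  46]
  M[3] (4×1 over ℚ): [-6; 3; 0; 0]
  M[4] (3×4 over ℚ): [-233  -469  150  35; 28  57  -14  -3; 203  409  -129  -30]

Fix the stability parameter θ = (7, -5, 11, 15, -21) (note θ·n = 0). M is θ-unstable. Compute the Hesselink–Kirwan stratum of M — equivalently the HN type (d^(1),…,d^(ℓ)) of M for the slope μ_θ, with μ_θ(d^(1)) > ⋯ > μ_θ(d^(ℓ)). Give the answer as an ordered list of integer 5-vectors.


Via rank(M_{q-1}∘⋯∘M_p): M ≅ I[1,5], I[2,2]^2, I[4,4], I[4,5]^2.
μ_θ-semistable layers: μ^(1)=15; μ^(2)=5/3; μ^(3)=1; μ^(4)=-3; μ^(5)=-5

((0, 0, 0, 1, 0); (0, 0, 1, 1, 1); (1, 1, 0, 0, 0); (0, 0, 0, 2, 2); (0, 2, 0, 0, 0))


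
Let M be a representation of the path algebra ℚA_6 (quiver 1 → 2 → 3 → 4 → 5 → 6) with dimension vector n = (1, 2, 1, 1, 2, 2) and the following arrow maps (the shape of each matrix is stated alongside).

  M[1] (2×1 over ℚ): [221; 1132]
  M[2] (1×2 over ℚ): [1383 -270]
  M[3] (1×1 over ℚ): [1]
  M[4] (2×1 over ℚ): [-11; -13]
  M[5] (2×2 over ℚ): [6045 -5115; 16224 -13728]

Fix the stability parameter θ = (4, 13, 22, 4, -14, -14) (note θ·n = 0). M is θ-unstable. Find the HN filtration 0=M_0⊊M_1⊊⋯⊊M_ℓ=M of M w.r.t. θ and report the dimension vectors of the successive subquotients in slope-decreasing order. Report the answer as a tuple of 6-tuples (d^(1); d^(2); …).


Interval decomposition of M: I[1,5], I[2,2], I[5,6], I[6,6].
HN type (ℓ=4): μ^(1)=13; μ^(2)=25/4; μ^(3)=4; μ^(4)=-14

((0, 1, 0, 0, 0, 0); (0, 1, 1, 1, 1, 0); (1, 0, 0, 0, 0, 0); (0, 0, 0, 0, 1, 2))


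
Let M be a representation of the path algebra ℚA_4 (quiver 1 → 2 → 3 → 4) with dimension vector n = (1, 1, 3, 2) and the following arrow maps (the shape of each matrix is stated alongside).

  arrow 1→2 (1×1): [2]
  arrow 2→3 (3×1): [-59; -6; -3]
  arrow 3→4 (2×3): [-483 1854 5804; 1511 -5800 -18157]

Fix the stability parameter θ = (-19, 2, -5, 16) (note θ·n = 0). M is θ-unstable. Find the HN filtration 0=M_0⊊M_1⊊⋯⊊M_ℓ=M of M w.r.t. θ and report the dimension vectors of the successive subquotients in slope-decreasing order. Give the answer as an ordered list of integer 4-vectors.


Interval decomposition of M: I[1,4], I[3,3], I[3,4].
HN type (ℓ=4): μ^(1)=16; μ^(2)=-3/2; μ^(3)=-5; μ^(4)=-19

((0, 0, 0, 2); (0, 1, 1, 0); (0, 0, 2, 0); (1, 0, 0, 0))


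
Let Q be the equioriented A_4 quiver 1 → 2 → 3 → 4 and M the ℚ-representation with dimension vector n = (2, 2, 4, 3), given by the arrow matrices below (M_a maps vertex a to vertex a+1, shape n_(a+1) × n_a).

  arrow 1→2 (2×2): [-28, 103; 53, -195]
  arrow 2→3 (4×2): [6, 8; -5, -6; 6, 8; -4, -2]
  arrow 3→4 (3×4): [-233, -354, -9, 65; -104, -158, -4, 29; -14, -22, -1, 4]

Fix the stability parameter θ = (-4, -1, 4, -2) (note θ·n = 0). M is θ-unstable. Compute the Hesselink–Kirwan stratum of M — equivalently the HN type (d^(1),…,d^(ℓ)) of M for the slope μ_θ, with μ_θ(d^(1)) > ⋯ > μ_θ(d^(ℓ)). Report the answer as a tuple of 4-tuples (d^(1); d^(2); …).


Interval decomposition of M: I[1,3], I[1,4], I[3,4]^2.
HN type (ℓ=4): μ^(1)=4; μ^(2)=1; μ^(3)=-1; μ^(4)=-4

((0, 0, 1, 0); (0, 0, 3, 3); (0, 2, 0, 0); (2, 0, 0, 0))


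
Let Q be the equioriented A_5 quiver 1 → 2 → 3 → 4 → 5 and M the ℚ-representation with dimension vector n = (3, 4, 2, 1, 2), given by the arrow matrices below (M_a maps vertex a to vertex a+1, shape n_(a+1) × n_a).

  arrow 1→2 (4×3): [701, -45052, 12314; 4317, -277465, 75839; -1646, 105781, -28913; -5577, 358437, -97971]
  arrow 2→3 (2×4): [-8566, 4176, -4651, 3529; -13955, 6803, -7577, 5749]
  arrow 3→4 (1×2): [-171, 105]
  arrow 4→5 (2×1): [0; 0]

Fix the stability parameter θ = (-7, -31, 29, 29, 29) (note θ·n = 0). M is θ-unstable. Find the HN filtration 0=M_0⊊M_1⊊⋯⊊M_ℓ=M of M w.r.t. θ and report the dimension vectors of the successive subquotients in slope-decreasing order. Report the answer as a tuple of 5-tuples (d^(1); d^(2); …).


Via rank(M_{q-1}∘⋯∘M_p): M ≅ I[1,1], I[1,3], I[1,4], I[2,2]^2, I[5,5]^2.
μ_θ-semistable layers: μ^(1)=29; μ^(2)=-7; μ^(3)=-19; μ^(4)=-31

((0, 0, 2, 1, 2); (1, 0, 0, 0, 0); (2, 2, 0, 0, 0); (0, 2, 0, 0, 0))


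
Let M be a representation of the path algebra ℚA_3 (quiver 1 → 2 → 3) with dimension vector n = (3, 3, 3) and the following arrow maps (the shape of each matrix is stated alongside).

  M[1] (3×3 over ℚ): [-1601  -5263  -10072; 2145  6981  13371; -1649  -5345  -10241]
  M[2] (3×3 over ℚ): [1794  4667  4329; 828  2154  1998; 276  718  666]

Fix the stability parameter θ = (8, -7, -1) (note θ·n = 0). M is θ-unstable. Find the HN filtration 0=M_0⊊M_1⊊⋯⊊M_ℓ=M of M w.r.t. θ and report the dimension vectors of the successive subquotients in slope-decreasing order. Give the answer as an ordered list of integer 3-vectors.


Interval decomposition of M: I[1,1], I[1,2]^2, I[2,3], I[3,3]^2.
HN type (ℓ=4): μ^(1)=8; μ^(2)=1/2; μ^(3)=-1; μ^(4)=-7

((1, 0, 0); (2, 2, 0); (0, 0, 3); (0, 1, 0))


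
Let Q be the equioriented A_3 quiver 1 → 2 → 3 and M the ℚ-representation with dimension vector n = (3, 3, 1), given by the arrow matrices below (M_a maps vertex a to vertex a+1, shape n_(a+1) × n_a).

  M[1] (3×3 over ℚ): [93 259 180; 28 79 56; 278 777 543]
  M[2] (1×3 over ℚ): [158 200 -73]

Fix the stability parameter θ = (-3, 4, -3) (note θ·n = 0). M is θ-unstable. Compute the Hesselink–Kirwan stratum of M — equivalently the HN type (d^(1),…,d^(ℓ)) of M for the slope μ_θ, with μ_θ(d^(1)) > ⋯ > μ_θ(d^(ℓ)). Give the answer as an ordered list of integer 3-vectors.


Via rank(M_{q-1}∘⋯∘M_p): M ≅ I[1,2]^2, I[1,3].
μ_θ-semistable layers: μ^(1)=4; μ^(2)=1/2; μ^(3)=-3

((0, 2, 0); (0, 1, 1); (3, 0, 0))


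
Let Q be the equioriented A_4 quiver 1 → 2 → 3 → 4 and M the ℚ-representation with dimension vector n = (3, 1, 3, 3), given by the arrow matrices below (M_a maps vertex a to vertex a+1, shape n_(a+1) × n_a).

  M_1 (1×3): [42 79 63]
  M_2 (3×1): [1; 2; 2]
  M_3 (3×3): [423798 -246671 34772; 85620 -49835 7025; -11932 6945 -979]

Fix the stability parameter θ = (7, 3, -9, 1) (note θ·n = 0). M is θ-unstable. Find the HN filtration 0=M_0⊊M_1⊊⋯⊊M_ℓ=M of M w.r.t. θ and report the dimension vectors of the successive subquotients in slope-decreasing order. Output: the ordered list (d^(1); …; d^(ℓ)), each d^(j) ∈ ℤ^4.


Interval decomposition of M: I[1,1]^2, I[1,3], I[3,4]^2, I[4,4].
HN type (ℓ=4): μ^(1)=7; μ^(2)=1; μ^(3)=1/3; μ^(4)=-9

((2, 0, 0, 0); (0, 0, 0, 3); (1, 1, 1, 0); (0, 0, 2, 0))


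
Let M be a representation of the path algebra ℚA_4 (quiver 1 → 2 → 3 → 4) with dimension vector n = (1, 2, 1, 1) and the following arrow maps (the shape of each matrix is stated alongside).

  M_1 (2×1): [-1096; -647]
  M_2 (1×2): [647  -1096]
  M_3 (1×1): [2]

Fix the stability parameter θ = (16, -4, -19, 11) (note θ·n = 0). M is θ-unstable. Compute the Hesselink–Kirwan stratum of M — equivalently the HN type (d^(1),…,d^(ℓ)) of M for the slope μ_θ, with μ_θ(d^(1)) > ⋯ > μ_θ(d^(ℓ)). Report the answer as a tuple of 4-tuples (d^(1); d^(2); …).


Barcode: M ≅ I[1,2], I[2,4]. HN layers by μ_θ (3 steps, strictly decreasing):
  μ^(1)=11; μ^(2)=6; μ^(3)=-23/2

((0, 0, 0, 1); (1, 1, 0, 0); (0, 1, 1, 0))


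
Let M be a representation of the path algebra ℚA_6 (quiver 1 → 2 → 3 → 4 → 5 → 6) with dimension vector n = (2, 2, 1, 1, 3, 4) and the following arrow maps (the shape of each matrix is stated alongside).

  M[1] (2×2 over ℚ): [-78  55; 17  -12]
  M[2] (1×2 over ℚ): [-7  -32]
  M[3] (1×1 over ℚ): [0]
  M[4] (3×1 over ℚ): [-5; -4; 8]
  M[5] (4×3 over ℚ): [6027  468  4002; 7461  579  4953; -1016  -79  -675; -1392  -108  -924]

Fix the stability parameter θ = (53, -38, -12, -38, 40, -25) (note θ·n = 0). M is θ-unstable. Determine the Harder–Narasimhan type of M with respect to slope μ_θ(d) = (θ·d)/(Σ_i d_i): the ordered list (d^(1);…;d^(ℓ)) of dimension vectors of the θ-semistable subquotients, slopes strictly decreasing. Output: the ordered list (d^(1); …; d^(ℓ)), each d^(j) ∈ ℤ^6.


Via rank(M_{q-1}∘⋯∘M_p): M ≅ I[1,2], I[1,3], I[4,6], I[5,5], I[5,6], I[6,6]^2.
μ_θ-semistable layers: μ^(1)=40; μ^(2)=15/2; μ^(3)=1; μ^(4)=-25; μ^(5)=-38

((0, 0, 0, 0, 1, 0); (1, 1, 0, 0, 2, 2); (1, 1, 1, 0, 0, 0); (0, 0, 0, 0, 0, 2); (0, 0, 0, 1, 0, 0))


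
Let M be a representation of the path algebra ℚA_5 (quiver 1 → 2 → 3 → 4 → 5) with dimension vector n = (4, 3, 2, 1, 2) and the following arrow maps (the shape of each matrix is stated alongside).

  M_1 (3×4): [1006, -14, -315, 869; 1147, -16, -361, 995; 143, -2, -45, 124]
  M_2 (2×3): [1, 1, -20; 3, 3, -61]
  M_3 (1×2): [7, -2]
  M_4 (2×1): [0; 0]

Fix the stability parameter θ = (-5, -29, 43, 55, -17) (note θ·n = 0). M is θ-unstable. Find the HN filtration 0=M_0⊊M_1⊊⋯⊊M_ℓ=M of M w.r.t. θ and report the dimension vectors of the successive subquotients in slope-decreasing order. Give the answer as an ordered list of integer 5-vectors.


Barcode: M ≅ I[1,1], I[1,2], I[1,3], I[1,4], I[5,5]^2. HN layers by μ_θ (4 steps, strictly decreasing):
  μ^(1)=55; μ^(2)=43; μ^(3)=-5; μ^(4)=-17

((0, 0, 0, 1, 0); (0, 0, 2, 0, 0); (1, 0, 0, 0, 0); (3, 3, 0, 0, 2))


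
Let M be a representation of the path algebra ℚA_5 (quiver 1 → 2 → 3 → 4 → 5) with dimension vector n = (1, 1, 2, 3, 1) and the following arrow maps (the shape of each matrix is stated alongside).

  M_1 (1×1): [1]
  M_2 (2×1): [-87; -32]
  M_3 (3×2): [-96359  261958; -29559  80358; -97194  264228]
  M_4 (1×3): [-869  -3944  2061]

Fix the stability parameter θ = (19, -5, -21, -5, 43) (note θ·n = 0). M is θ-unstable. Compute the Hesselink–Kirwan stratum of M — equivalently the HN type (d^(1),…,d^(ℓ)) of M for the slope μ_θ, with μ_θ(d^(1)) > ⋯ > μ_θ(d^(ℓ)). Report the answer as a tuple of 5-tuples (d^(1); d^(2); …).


Via rank(M_{q-1}∘⋯∘M_p): M ≅ I[1,5], I[3,3], I[4,4]^2.
μ_θ-semistable layers: μ^(1)=43; μ^(2)=-3; μ^(3)=-5; μ^(4)=-21

((0, 0, 0, 0, 1); (1, 1, 1, 1, 0); (0, 0, 0, 2, 0); (0, 0, 1, 0, 0))


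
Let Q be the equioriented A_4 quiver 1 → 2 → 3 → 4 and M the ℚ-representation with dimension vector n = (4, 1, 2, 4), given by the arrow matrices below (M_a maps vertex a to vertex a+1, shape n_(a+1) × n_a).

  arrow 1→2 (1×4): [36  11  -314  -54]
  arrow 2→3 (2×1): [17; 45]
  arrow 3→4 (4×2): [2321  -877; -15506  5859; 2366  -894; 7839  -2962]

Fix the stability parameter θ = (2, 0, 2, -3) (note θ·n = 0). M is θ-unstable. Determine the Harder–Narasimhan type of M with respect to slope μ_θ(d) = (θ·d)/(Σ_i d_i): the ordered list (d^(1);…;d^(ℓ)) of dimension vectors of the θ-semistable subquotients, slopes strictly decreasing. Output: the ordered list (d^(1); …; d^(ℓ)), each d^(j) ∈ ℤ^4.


Via rank(M_{q-1}∘⋯∘M_p): M ≅ I[1,1]^3, I[1,4], I[3,4], I[4,4]^2.
μ_θ-semistable layers: μ^(1)=2; μ^(2)=1/4; μ^(3)=-1/2; μ^(4)=-3

((3, 0, 0, 0); (1, 1, 1, 1); (0, 0, 1, 1); (0, 0, 0, 2))


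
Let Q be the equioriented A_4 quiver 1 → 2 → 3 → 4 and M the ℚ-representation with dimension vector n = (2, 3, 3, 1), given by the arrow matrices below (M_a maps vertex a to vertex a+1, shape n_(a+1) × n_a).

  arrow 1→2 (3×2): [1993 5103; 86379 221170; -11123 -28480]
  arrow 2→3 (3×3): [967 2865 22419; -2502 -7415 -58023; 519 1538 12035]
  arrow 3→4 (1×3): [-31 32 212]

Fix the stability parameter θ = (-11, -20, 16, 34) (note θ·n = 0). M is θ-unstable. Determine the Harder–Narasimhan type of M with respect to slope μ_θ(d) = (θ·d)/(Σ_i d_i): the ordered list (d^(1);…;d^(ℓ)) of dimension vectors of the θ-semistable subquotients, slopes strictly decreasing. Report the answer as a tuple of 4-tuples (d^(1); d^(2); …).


Via rank(M_{q-1}∘⋯∘M_p): M ≅ I[1,3], I[1,4], I[2,3].
μ_θ-semistable layers: μ^(1)=34; μ^(2)=16; μ^(3)=-31/2; μ^(4)=-20

((0, 0, 0, 1); (0, 0, 3, 0); (2, 2, 0, 0); (0, 1, 0, 0))


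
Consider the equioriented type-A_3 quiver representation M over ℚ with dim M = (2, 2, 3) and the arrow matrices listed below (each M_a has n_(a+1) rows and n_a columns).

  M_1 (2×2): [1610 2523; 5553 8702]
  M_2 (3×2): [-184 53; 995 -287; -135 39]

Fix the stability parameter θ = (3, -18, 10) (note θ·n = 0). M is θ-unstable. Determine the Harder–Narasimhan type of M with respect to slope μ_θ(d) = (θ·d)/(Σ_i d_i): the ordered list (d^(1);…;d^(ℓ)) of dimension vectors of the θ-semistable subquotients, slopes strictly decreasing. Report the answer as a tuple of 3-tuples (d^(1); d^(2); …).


Interval decomposition of M: I[1,3]^2, I[3,3].
HN type (ℓ=2): μ^(1)=10; μ^(2)=-15/2

((0, 0, 3); (2, 2, 0))


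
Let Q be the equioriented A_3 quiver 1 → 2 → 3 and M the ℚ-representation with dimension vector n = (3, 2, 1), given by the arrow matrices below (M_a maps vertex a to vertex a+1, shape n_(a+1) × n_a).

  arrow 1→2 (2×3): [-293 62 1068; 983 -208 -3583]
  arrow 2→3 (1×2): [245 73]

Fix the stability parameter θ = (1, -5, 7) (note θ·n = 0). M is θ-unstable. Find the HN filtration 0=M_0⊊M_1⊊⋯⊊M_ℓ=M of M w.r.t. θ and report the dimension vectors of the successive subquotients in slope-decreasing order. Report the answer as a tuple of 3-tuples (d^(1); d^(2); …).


Barcode: M ≅ I[1,1], I[1,2], I[1,3]. HN layers by μ_θ (3 steps, strictly decreasing):
  μ^(1)=7; μ^(2)=1; μ^(3)=-2

((0, 0, 1); (1, 0, 0); (2, 2, 0))


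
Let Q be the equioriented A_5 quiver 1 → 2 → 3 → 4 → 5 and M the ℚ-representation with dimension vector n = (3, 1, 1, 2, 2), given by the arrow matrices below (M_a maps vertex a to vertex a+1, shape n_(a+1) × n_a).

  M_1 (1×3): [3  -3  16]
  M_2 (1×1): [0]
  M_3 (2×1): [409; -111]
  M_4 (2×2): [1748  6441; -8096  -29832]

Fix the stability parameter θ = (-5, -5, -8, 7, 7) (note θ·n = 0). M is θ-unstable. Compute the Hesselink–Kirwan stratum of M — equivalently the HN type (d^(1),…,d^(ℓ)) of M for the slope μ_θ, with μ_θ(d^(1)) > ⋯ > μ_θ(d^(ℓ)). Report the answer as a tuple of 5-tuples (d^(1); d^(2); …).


Via rank(M_{q-1}∘⋯∘M_p): M ≅ I[1,1]^2, I[1,2], I[3,5], I[4,4], I[5,5].
μ_θ-semistable layers: μ^(1)=7; μ^(2)=-5; μ^(3)=-8

((0, 0, 0, 2, 2); (3, 1, 0, 0, 0); (0, 0, 1, 0, 0))


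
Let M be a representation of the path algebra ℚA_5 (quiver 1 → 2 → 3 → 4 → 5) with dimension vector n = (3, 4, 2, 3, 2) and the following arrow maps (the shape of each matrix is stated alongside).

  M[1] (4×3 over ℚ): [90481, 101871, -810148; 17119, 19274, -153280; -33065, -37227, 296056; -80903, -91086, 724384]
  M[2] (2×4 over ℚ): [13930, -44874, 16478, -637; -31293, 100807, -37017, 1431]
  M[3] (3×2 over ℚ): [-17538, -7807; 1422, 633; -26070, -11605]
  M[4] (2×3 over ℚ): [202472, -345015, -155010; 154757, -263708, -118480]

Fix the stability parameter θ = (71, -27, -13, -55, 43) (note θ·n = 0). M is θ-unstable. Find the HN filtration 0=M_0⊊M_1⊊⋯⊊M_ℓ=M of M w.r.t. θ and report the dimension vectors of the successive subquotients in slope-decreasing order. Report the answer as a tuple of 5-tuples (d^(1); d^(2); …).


Barcode: M ≅ I[1,2], I[1,3], I[1,5], I[2,2], I[4,4], I[4,5]. HN layers by μ_θ (6 steps, strictly decreasing):
  μ^(1)=43; μ^(2)=22; μ^(3)=31/3; μ^(4)=-6; μ^(5)=-27; μ^(6)=-55

((0, 0, 0, 0, 2); (1, 1, 0, 0, 0); (1, 1, 1, 0, 0); (1, 1, 1, 1, 0); (0, 1, 0, 0, 0); (0, 0, 0, 2, 0))


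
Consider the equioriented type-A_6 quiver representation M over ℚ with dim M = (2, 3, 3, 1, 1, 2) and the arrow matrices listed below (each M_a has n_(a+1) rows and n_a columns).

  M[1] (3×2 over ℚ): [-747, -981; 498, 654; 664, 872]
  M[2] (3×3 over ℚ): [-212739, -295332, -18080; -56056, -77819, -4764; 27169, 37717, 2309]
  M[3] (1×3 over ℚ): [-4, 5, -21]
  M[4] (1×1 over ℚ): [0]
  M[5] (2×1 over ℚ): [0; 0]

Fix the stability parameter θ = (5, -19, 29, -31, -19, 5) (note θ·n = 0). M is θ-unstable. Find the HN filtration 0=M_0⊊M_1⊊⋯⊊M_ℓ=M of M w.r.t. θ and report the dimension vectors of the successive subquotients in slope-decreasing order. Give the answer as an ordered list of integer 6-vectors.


Interval decomposition of M: I[1,1], I[1,4], I[2,3]^2, I[5,5], I[6,6]^2.
HN type (ℓ=5): μ^(1)=29; μ^(2)=5; μ^(3)=-1; μ^(4)=-7; μ^(5)=-19

((0, 0, 2, 0, 0, 0); (1, 0, 0, 0, 0, 2); (0, 0, 1, 1, 0, 0); (1, 1, 0, 0, 0, 0); (0, 2, 0, 0, 1, 0))


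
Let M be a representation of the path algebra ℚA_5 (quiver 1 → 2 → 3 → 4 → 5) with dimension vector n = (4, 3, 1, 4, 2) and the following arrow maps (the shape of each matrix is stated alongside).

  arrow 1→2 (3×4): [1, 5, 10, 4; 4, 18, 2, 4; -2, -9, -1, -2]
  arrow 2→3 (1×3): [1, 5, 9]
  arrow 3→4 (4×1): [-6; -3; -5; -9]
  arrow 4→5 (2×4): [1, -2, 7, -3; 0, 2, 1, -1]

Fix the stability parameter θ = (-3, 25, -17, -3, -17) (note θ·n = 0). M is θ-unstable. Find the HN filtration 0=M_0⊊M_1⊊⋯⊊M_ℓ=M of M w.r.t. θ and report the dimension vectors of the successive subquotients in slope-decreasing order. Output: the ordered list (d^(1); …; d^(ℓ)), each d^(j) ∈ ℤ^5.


Interval decomposition of M: I[1,1]^2, I[1,2], I[1,5], I[2,2], I[4,4]^2, I[4,5].
HN type (ℓ=3): μ^(1)=25; μ^(2)=-3; μ^(3)=-10

((0, 2, 0, 0, 0); (4, 1, 1, 3, 1); (0, 0, 0, 1, 1))


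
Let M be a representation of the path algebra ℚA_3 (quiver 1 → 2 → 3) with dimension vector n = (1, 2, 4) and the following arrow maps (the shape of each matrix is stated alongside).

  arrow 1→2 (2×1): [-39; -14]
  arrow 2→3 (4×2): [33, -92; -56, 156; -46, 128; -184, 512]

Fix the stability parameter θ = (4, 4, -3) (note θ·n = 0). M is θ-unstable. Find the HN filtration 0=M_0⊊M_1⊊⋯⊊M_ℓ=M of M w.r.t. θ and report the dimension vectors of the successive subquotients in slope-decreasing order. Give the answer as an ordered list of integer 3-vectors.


Interval decomposition of M: I[1,3], I[2,3], I[3,3]^2.
HN type (ℓ=3): μ^(1)=5/3; μ^(2)=1/2; μ^(3)=-3

((1, 1, 1); (0, 1, 1); (0, 0, 2))


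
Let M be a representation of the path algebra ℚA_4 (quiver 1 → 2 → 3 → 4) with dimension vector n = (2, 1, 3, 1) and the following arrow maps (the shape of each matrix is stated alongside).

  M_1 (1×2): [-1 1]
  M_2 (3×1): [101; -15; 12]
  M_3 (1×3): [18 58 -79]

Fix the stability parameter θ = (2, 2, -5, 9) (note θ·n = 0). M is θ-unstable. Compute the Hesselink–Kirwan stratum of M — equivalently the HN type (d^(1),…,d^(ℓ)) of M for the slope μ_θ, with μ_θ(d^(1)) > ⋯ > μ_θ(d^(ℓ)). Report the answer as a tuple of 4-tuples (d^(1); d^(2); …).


Via rank(M_{q-1}∘⋯∘M_p): M ≅ I[1,1], I[1,3], I[3,3], I[3,4].
μ_θ-semistable layers: μ^(1)=9; μ^(2)=2; μ^(3)=-1/3; μ^(4)=-5

((0, 0, 0, 1); (1, 0, 0, 0); (1, 1, 1, 0); (0, 0, 2, 0))


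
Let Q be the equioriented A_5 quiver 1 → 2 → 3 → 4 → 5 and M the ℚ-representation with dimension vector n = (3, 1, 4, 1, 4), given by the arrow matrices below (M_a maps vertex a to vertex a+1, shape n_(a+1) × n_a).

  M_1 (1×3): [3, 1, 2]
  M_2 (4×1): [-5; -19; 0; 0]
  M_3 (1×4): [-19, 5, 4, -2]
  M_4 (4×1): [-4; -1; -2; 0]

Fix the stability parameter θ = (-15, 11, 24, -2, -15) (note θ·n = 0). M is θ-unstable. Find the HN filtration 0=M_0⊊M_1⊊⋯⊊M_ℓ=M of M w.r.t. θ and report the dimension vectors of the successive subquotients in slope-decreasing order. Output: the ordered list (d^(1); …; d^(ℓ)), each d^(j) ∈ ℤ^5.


Interval decomposition of M: I[1,1]^2, I[1,3], I[3,3]^2, I[3,5], I[5,5]^3.
HN type (ℓ=4): μ^(1)=24; μ^(2)=11; μ^(3)=7/3; μ^(4)=-15

((0, 0, 3, 0, 0); (0, 1, 0, 0, 0); (0, 0, 1, 1, 1); (3, 0, 0, 0, 3))


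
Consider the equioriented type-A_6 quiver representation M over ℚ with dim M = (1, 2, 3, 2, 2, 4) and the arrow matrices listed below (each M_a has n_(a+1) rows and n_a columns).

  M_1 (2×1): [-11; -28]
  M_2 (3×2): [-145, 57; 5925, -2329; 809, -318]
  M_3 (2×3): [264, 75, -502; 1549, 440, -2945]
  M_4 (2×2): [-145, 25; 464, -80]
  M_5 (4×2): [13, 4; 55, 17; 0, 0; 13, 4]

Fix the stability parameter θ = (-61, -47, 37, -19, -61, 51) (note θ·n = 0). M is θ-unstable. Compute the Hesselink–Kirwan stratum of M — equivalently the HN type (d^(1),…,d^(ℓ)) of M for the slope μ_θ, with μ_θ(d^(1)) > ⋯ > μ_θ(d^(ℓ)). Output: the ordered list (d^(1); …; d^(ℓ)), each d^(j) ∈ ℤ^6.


Interval decomposition of M: I[1,6], I[2,4], I[3,3], I[5,6], I[6,6]^2.
HN type (ℓ=6): μ^(1)=51; μ^(2)=37; μ^(3)=9; μ^(4)=-43/3; μ^(5)=-47; μ^(6)=-61

((0, 0, 0, 0, 0, 4); (0, 0, 1, 0, 0, 0); (0, 0, 1, 1, 0, 0); (0, 0, 1, 1, 1, 0); (0, 2, 0, 0, 0, 0); (1, 0, 0, 0, 1, 0))


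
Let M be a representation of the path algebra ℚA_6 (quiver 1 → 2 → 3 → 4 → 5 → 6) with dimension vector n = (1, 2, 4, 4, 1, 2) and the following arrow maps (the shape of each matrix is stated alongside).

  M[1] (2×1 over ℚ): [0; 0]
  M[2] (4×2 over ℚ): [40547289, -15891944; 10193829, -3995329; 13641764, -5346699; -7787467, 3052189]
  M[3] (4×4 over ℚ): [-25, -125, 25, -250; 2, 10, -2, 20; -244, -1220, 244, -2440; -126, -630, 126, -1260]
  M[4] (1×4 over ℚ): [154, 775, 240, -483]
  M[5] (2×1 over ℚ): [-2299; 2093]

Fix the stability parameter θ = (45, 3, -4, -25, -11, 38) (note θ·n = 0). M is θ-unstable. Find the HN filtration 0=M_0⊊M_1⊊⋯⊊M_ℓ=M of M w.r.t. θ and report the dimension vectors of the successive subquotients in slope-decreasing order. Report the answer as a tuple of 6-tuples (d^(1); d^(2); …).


Via rank(M_{q-1}∘⋯∘M_p): M ≅ I[1,1], I[2,3]^2, I[3,3], I[3,6], I[4,4]^3, I[6,6].
μ_θ-semistable layers: μ^(1)=45; μ^(2)=38; μ^(3)=-1/2; μ^(4)=-4; μ^(5)=-11; μ^(6)=-29/2; μ^(7)=-25

((1, 0, 0, 0, 0, 0); (0, 0, 0, 0, 0, 2); (0, 2, 2, 0, 0, 0); (0, 0, 1, 0, 0, 0); (0, 0, 0, 0, 1, 0); (0, 0, 1, 1, 0, 0); (0, 0, 0, 3, 0, 0))


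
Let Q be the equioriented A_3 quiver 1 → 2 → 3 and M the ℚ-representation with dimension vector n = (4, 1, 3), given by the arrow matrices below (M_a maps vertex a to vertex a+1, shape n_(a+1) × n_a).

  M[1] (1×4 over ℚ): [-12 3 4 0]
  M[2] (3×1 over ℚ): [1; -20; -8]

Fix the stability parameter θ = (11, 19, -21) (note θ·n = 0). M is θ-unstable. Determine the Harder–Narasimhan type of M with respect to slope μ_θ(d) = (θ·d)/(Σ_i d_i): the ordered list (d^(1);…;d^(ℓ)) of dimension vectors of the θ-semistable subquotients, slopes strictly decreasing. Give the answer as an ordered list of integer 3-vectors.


Via rank(M_{q-1}∘⋯∘M_p): M ≅ I[1,1]^3, I[1,3], I[3,3]^2.
μ_θ-semistable layers: μ^(1)=11; μ^(2)=3; μ^(3)=-21

((3, 0, 0); (1, 1, 1); (0, 0, 2))


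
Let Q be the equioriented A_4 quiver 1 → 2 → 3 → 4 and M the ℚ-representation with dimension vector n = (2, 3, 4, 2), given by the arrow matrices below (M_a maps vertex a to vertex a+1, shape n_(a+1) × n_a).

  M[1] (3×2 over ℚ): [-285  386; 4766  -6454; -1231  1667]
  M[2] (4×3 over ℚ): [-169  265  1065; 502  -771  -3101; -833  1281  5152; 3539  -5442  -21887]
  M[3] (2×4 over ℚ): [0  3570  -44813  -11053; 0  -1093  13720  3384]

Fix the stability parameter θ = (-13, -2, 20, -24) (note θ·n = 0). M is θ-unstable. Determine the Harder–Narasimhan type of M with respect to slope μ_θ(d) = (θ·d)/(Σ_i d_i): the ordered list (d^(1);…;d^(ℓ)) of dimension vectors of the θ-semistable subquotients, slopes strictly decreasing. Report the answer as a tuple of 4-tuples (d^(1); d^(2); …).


Interval decomposition of M: I[1,3], I[1,4], I[2,3], I[3,4].
HN type (ℓ=3): μ^(1)=20; μ^(2)=-2; μ^(3)=-13

((0, 0, 2, 0); (0, 3, 2, 2); (2, 0, 0, 0))
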